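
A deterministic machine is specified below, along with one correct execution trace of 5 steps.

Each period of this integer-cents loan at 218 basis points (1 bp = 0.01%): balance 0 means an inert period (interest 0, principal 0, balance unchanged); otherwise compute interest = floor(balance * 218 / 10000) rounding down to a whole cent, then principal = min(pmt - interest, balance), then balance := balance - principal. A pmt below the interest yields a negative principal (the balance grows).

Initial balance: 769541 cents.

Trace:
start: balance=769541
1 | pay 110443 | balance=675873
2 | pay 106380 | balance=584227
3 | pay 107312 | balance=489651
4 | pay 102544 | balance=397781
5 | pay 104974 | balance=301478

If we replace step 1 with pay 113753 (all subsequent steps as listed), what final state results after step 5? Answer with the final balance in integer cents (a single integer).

(re-executing from step 1 with the substitution; state before step 1: balance=769541)
1 | pay 113753 | balance=672563
2 | pay 106380 | balance=580844
3 | pay 107312 | balance=486194
4 | pay 102544 | balance=394249
5 | pay 104974 | balance=297869

297869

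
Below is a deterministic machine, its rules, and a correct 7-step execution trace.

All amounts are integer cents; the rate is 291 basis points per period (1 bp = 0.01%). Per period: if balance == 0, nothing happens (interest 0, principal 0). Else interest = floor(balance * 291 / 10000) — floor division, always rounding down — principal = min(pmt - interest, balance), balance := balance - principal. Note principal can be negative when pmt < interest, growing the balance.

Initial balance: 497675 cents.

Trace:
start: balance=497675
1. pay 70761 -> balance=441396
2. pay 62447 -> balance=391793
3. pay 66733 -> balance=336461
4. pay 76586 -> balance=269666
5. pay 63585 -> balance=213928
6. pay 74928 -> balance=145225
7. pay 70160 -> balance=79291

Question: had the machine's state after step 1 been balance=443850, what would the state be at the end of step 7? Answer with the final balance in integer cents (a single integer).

82205

state after step 1 := balance=443850
2. pay 62447 -> balance=394319
3. pay 66733 -> balance=339060
4. pay 76586 -> balance=272340
5. pay 63585 -> balance=216680
6. pay 74928 -> balance=148057
7. pay 70160 -> balance=82205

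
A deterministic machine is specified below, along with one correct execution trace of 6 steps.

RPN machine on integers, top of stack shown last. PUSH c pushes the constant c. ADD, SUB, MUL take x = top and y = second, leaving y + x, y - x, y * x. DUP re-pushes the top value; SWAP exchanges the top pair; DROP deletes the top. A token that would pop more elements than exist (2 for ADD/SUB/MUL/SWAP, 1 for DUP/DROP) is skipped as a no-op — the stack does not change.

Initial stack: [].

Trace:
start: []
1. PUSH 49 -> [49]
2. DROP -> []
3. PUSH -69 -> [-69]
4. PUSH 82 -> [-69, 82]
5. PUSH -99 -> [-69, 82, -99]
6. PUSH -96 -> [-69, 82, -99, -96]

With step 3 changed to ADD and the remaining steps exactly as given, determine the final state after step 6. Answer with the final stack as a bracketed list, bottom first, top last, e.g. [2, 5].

(re-executing from step 3 with the substitution; state before step 3: [])
3. ADD -> []
4. PUSH 82 -> [82]
5. PUSH -99 -> [82, -99]
6. PUSH -96 -> [82, -99, -96]

[82, -99, -96]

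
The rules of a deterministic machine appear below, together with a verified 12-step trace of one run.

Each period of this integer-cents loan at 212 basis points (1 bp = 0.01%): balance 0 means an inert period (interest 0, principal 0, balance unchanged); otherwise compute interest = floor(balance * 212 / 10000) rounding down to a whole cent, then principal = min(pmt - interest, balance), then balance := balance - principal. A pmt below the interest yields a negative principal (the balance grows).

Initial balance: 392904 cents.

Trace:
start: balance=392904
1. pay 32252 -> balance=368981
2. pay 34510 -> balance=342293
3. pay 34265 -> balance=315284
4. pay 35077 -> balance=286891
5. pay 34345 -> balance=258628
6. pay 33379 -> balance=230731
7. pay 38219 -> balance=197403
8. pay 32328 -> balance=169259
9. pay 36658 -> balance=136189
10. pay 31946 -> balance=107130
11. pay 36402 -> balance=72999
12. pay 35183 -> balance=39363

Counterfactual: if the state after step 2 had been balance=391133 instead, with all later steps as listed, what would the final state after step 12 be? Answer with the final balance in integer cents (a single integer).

99602

state after step 2 := balance=391133
3. pay 34265 -> balance=365160
4. pay 35077 -> balance=337824
5. pay 34345 -> balance=310640
6. pay 33379 -> balance=283846
7. pay 38219 -> balance=251644
8. pay 32328 -> balance=224650
9. pay 36658 -> balance=192754
10. pay 31946 -> balance=164894
11. pay 36402 -> balance=131987
12. pay 35183 -> balance=99602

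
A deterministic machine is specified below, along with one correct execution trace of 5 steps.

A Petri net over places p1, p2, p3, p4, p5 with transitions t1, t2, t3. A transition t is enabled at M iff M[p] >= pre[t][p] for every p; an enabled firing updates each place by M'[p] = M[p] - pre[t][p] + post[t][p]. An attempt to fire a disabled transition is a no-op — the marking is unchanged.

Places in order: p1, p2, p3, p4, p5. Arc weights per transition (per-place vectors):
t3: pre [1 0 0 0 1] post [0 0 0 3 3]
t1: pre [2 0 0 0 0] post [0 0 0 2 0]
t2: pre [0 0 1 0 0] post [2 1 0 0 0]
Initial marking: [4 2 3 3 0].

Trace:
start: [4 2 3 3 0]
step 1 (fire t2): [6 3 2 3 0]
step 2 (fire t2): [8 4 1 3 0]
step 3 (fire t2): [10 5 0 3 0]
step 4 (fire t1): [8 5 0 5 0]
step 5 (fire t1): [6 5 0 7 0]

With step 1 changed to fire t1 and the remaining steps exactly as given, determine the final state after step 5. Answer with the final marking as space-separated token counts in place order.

2 4 1 9 0

(re-executing from step 1 with the substitution; state before step 1: [4 2 3 3 0])
step 1 (fire t1): [2 2 3 5 0]
step 2 (fire t2): [4 3 2 5 0]
step 3 (fire t2): [6 4 1 5 0]
step 4 (fire t1): [4 4 1 7 0]
step 5 (fire t1): [2 4 1 9 0]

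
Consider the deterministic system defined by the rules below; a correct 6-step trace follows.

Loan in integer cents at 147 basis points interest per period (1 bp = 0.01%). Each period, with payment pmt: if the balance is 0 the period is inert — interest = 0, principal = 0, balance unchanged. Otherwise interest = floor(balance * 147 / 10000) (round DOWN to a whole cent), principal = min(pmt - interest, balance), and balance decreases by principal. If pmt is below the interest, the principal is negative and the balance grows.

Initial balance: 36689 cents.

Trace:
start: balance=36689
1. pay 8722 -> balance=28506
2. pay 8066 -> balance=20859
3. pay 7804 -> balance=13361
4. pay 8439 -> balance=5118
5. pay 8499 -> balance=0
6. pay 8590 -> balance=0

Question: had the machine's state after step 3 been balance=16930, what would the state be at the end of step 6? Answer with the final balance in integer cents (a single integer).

0

state after step 3 := balance=16930
4. pay 8439 -> balance=8739
5. pay 8499 -> balance=368
6. pay 8590 -> balance=0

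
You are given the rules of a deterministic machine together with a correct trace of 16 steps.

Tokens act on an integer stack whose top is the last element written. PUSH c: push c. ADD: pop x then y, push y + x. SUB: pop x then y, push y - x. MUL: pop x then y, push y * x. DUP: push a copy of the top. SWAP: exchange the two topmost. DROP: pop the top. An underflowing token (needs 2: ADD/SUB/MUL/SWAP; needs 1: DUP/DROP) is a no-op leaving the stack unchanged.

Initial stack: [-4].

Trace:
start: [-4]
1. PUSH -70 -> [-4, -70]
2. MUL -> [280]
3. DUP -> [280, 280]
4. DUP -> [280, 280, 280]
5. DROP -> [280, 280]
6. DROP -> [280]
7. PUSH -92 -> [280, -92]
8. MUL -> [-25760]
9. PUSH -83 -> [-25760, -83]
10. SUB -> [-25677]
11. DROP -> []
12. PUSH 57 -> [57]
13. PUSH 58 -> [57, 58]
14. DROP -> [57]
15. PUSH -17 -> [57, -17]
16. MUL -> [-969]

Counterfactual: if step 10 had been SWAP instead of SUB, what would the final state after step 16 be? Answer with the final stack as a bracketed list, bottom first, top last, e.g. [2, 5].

[-83, -969]

(re-executing from step 10 with the substitution; state before step 10: [-25760, -83])
10. SWAP -> [-83, -25760]
11. DROP -> [-83]
12. PUSH 57 -> [-83, 57]
13. PUSH 58 -> [-83, 57, 58]
14. DROP -> [-83, 57]
15. PUSH -17 -> [-83, 57, -17]
16. MUL -> [-83, -969]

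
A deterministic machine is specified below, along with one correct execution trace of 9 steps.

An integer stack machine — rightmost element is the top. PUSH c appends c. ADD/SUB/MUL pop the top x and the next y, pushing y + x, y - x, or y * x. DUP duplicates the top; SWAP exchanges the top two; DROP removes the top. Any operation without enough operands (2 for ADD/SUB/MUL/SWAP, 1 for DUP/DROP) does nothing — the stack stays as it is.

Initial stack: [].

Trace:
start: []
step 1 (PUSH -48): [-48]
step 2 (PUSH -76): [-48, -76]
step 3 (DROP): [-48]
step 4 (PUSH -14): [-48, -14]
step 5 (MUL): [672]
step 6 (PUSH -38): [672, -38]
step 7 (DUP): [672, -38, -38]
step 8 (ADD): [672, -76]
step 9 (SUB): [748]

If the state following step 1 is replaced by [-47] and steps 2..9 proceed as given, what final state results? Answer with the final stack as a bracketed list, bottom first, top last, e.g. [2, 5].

[734]

state after step 1 := [-47]
step 2 (PUSH -76): [-47, -76]
step 3 (DROP): [-47]
step 4 (PUSH -14): [-47, -14]
step 5 (MUL): [658]
step 6 (PUSH -38): [658, -38]
step 7 (DUP): [658, -38, -38]
step 8 (ADD): [658, -76]
step 9 (SUB): [734]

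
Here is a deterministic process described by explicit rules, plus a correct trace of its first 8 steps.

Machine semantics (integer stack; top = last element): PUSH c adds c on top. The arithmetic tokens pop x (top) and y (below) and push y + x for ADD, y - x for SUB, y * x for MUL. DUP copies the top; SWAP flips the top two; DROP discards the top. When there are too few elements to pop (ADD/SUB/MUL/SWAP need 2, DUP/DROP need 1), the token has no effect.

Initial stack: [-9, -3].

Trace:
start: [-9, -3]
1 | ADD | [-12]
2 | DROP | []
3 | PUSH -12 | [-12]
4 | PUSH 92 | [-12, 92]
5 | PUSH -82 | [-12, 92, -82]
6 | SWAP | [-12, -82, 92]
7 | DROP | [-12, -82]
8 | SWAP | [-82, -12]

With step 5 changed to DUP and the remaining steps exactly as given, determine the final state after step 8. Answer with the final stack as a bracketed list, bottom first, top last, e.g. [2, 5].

(re-executing from step 5 with the substitution; state before step 5: [-12, 92])
5 | DUP | [-12, 92, 92]
6 | SWAP | [-12, 92, 92]
7 | DROP | [-12, 92]
8 | SWAP | [92, -12]

[92, -12]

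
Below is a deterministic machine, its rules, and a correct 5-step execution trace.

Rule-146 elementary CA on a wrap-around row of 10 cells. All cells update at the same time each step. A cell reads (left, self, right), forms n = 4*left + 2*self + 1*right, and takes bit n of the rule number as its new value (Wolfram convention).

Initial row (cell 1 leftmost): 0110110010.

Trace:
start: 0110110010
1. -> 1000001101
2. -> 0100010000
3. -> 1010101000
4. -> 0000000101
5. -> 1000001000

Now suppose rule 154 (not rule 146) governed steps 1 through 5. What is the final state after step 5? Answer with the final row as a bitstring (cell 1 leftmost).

1011011100

(re-executing steps 1..5 under rule 154; state before step 1: 0110110010)
1. -> 1100101101
2. -> 1011001001
3. -> 0010110111
4. -> 1100100110
5. -> 1011011100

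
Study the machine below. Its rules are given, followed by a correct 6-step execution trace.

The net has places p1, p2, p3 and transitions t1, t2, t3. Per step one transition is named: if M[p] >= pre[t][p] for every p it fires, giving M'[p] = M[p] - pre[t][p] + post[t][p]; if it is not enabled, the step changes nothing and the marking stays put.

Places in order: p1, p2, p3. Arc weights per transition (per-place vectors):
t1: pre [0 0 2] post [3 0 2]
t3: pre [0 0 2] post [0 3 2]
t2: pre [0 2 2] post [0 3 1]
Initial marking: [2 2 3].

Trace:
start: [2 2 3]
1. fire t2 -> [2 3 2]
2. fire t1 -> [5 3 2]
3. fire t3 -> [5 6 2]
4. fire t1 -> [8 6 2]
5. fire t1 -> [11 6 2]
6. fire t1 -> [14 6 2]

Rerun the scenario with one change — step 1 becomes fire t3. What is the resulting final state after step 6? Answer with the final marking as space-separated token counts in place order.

(re-executing from step 1 with the substitution; state before step 1: [2 2 3])
1. fire t3 -> [2 5 3]
2. fire t1 -> [5 5 3]
3. fire t3 -> [5 8 3]
4. fire t1 -> [8 8 3]
5. fire t1 -> [11 8 3]
6. fire t1 -> [14 8 3]

14 8 3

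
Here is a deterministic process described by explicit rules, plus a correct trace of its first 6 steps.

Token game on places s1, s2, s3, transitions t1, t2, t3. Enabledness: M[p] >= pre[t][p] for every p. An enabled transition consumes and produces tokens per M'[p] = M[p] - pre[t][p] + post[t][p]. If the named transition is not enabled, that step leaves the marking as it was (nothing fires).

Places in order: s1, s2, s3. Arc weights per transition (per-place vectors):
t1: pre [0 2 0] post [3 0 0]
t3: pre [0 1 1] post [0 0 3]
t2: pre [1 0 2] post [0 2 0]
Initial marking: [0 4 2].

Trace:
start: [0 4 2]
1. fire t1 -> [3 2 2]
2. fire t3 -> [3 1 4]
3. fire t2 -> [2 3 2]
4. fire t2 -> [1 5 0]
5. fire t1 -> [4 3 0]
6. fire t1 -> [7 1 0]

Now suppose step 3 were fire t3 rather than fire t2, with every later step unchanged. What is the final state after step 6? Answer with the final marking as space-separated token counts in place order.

(re-executing from step 3 with the substitution; state before step 3: [3 1 4])
3. fire t3 -> [3 0 6]
4. fire t2 -> [2 2 4]
5. fire t1 -> [5 0 4]
6. fire t1 -> [5 0 4]

5 0 4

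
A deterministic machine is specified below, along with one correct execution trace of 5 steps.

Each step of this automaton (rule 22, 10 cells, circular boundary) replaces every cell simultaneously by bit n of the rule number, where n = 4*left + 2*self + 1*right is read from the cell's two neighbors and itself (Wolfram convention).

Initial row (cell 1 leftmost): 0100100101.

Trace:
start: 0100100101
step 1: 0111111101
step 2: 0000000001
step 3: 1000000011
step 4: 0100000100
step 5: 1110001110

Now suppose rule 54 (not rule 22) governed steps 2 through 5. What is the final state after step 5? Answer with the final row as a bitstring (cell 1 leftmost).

(re-executing steps 2..5 under rule 54; state before step 2: 0111111101)
step 2: 1000000011
step 3: 0100000100
step 4: 1110001110
step 5: 0001010001

0001010001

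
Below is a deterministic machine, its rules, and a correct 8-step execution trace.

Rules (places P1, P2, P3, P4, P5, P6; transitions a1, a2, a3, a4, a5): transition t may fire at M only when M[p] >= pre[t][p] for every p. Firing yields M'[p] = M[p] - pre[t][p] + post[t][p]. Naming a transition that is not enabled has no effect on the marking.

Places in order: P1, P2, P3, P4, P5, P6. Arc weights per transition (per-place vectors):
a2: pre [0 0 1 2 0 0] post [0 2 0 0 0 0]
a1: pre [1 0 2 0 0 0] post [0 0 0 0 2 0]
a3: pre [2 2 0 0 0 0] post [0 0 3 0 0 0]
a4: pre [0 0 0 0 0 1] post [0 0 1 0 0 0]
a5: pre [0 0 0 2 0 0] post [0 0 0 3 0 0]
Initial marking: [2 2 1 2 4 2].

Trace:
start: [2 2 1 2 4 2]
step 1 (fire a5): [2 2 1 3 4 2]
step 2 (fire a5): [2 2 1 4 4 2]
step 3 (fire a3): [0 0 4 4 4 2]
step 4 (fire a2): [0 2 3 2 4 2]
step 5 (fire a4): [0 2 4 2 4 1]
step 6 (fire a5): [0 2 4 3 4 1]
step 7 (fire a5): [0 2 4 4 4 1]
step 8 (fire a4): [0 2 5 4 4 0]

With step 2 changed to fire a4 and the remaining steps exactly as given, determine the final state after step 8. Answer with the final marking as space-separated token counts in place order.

(re-executing from step 2 with the substitution; state before step 2: [2 2 1 3 4 2])
step 2 (fire a4): [2 2 2 3 4 1]
step 3 (fire a3): [0 0 5 3 4 1]
step 4 (fire a2): [0 2 4 1 4 1]
step 5 (fire a4): [0 2 5 1 4 0]
step 6 (fire a5): [0 2 5 1 4 0]
step 7 (fire a5): [0 2 5 1 4 0]
step 8 (fire a4): [0 2 5 1 4 0]

0 2 5 1 4 0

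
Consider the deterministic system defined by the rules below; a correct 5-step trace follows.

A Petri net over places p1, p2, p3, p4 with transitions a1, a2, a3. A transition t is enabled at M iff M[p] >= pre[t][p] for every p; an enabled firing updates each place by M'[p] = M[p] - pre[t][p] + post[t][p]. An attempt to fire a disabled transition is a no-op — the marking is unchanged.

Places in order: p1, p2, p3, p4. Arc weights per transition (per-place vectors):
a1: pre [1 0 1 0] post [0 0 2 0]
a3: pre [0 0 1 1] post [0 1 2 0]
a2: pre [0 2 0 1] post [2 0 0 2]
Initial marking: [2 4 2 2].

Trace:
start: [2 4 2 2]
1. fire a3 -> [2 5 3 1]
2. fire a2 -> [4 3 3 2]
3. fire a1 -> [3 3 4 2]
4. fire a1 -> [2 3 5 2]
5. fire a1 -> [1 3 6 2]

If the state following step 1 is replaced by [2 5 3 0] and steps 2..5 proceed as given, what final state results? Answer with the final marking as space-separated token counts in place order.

0 5 5 0

state after step 1 := [2 5 3 0]
2. fire a2 -> [2 5 3 0]
3. fire a1 -> [1 5 4 0]
4. fire a1 -> [0 5 5 0]
5. fire a1 -> [0 5 5 0]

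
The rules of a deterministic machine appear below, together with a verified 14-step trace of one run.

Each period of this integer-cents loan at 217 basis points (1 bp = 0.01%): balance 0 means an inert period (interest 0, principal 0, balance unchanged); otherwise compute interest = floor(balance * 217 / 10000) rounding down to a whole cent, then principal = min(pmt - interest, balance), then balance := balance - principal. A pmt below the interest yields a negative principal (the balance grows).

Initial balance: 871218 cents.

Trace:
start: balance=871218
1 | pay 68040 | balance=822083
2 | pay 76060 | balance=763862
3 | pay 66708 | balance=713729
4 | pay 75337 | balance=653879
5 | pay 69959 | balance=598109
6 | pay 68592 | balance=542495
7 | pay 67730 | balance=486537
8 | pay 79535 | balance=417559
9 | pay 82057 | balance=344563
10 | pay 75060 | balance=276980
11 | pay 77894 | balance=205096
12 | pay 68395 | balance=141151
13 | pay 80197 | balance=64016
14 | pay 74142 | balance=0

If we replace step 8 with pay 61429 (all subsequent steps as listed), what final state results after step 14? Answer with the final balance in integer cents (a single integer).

11857

(re-executing from step 8 with the substitution; state before step 8: balance=486537)
8 | pay 61429 | balance=435665
9 | pay 82057 | balance=363061
10 | pay 75060 | balance=295879
11 | pay 77894 | balance=224405
12 | pay 68395 | balance=160879
13 | pay 80197 | balance=84173
14 | pay 74142 | balance=11857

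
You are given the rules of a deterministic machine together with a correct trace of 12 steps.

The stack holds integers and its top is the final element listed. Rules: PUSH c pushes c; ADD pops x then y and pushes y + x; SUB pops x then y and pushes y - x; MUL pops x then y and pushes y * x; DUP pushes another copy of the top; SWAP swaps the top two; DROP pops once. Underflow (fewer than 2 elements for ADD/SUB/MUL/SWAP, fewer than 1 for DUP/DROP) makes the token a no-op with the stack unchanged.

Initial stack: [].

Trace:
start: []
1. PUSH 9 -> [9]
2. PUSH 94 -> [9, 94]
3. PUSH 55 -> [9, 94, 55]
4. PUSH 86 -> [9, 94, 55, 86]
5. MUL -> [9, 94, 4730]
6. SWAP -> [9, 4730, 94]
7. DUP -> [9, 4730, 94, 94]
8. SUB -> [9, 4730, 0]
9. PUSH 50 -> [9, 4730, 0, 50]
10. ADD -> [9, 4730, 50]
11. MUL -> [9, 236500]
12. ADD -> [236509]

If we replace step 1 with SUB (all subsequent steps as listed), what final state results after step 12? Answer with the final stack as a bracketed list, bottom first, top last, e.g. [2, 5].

(re-executing from step 1 with the substitution; state before step 1: [])
1. SUB -> []
2. PUSH 94 -> [94]
3. PUSH 55 -> [94, 55]
4. PUSH 86 -> [94, 55, 86]
5. MUL -> [94, 4730]
6. SWAP -> [4730, 94]
7. DUP -> [4730, 94, 94]
8. SUB -> [4730, 0]
9. PUSH 50 -> [4730, 0, 50]
10. ADD -> [4730, 50]
11. MUL -> [236500]
12. ADD -> [236500]

[236500]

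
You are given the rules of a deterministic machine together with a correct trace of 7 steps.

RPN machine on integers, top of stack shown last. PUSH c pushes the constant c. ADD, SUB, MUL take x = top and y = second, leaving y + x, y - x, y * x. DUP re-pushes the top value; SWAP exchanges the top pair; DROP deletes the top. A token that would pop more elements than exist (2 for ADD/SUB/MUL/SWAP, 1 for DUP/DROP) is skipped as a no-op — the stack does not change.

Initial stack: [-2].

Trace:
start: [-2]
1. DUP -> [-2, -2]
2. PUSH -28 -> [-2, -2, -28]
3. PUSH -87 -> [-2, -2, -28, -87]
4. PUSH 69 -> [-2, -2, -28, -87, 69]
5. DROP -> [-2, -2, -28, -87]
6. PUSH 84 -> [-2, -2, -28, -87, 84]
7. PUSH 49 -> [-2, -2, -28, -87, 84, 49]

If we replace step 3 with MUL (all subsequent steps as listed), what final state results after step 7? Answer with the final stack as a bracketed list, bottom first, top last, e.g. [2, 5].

(re-executing from step 3 with the substitution; state before step 3: [-2, -2, -28])
3. MUL -> [-2, 56]
4. PUSH 69 -> [-2, 56, 69]
5. DROP -> [-2, 56]
6. PUSH 84 -> [-2, 56, 84]
7. PUSH 49 -> [-2, 56, 84, 49]

[-2, 56, 84, 49]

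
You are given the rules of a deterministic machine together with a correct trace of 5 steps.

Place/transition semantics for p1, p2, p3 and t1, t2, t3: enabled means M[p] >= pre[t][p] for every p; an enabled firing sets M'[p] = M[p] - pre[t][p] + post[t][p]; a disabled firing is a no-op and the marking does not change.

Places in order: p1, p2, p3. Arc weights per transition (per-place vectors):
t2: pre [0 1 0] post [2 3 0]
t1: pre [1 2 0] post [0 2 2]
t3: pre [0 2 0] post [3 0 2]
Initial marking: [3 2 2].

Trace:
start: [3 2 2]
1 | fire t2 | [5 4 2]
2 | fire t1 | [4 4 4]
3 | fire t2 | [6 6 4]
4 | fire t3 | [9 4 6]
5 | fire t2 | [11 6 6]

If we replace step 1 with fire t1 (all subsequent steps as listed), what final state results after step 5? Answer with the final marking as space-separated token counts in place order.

8 4 8

(re-executing from step 1 with the substitution; state before step 1: [3 2 2])
1 | fire t1 | [2 2 4]
2 | fire t1 | [1 2 6]
3 | fire t2 | [3 4 6]
4 | fire t3 | [6 2 8]
5 | fire t2 | [8 4 8]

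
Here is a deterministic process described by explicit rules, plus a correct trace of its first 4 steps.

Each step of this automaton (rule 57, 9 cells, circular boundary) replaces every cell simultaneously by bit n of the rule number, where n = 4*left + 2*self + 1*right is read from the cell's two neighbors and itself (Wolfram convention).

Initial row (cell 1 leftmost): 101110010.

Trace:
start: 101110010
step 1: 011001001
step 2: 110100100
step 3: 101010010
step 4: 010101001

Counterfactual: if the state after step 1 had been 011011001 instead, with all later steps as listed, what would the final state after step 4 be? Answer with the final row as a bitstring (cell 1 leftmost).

state after step 1 := 011011001
step 2: 110110100
step 3: 101101010
step 4: 011010101

011010101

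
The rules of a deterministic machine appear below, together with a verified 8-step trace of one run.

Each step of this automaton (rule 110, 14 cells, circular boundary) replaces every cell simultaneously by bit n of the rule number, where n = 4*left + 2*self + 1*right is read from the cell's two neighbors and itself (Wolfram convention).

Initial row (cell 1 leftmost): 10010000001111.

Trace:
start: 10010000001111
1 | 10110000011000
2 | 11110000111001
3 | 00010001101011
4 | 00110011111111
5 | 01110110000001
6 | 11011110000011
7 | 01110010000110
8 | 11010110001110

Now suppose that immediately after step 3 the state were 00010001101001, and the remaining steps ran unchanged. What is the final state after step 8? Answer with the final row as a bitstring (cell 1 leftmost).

11010111101111

state after step 3 := 00010001101001
4 | 00110011111011
5 | 01110110001111
6 | 11011110011001
7 | 01110010111011
8 | 11010111101111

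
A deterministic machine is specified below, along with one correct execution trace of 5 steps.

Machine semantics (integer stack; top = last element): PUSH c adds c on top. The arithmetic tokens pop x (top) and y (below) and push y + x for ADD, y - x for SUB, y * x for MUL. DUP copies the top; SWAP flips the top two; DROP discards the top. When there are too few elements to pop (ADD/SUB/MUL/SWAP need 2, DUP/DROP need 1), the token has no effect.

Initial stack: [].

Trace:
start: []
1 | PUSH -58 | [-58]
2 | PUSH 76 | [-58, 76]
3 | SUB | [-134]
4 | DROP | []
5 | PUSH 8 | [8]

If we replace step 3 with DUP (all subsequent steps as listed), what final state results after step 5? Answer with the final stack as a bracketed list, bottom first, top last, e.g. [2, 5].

[-58, 76, 8]

(re-executing from step 3 with the substitution; state before step 3: [-58, 76])
3 | DUP | [-58, 76, 76]
4 | DROP | [-58, 76]
5 | PUSH 8 | [-58, 76, 8]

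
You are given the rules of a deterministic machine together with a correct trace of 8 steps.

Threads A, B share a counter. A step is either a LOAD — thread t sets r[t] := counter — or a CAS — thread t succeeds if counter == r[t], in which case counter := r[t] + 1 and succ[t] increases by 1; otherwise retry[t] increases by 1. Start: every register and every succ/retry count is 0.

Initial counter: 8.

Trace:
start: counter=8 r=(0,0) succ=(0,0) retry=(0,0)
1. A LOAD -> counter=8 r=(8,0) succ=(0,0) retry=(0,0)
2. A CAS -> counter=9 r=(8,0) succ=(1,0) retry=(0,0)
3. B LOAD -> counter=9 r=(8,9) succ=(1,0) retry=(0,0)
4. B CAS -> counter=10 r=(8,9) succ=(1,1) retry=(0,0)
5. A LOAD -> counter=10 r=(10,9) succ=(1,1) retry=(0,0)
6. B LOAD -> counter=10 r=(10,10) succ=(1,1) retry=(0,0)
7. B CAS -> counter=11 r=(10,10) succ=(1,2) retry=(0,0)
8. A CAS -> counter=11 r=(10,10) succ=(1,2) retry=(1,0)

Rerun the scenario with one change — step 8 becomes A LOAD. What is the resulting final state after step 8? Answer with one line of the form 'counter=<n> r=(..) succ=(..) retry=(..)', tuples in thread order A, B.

(re-executing from step 8 with the substitution; state before step 8: counter=11 r=(10,10) succ=(1,2) retry=(0,0))
8. A LOAD -> counter=11 r=(11,10) succ=(1,2) retry=(0,0)

counter=11 r=(11,10) succ=(1,2) retry=(0,0)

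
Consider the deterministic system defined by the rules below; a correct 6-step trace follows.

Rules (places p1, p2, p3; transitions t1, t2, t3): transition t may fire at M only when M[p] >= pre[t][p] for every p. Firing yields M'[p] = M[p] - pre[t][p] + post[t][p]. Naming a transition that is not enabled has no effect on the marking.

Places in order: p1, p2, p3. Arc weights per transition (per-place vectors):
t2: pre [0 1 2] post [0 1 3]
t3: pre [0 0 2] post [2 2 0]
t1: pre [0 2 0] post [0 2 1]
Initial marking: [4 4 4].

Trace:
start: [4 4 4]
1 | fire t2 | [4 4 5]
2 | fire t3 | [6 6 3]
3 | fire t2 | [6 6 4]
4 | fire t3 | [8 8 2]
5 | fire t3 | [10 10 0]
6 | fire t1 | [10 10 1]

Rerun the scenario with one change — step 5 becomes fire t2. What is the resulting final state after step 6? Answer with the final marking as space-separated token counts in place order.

(re-executing from step 5 with the substitution; state before step 5: [8 8 2])
5 | fire t2 | [8 8 3]
6 | fire t1 | [8 8 4]

8 8 4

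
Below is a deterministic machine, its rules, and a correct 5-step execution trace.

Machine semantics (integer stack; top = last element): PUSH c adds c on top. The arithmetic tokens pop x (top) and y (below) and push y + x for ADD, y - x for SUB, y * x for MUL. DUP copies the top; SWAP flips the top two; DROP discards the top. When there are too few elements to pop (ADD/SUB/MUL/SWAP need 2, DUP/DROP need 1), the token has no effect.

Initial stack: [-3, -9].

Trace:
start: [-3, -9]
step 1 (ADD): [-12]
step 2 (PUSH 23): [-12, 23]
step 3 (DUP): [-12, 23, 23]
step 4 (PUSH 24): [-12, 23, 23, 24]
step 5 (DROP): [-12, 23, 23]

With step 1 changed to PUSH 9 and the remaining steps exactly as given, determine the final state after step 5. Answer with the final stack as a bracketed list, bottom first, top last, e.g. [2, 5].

[-3, -9, 9, 23, 23]

(re-executing from step 1 with the substitution; state before step 1: [-3, -9])
step 1 (PUSH 9): [-3, -9, 9]
step 2 (PUSH 23): [-3, -9, 9, 23]
step 3 (DUP): [-3, -9, 9, 23, 23]
step 4 (PUSH 24): [-3, -9, 9, 23, 23, 24]
step 5 (DROP): [-3, -9, 9, 23, 23]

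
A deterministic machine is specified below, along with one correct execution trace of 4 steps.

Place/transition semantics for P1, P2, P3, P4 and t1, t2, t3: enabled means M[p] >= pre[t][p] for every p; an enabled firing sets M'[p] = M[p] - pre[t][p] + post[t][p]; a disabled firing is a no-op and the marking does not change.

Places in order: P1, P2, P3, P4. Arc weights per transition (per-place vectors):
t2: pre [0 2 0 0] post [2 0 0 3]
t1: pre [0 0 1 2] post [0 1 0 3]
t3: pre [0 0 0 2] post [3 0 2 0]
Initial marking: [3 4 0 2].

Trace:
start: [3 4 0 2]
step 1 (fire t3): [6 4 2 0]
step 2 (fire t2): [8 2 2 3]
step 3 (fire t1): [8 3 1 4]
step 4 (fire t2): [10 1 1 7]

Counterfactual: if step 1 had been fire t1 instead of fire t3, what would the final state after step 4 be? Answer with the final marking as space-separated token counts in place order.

7 0 0 8

(re-executing from step 1 with the substitution; state before step 1: [3 4 0 2])
step 1 (fire t1): [3 4 0 2]
step 2 (fire t2): [5 2 0 5]
step 3 (fire t1): [5 2 0 5]
step 4 (fire t2): [7 0 0 8]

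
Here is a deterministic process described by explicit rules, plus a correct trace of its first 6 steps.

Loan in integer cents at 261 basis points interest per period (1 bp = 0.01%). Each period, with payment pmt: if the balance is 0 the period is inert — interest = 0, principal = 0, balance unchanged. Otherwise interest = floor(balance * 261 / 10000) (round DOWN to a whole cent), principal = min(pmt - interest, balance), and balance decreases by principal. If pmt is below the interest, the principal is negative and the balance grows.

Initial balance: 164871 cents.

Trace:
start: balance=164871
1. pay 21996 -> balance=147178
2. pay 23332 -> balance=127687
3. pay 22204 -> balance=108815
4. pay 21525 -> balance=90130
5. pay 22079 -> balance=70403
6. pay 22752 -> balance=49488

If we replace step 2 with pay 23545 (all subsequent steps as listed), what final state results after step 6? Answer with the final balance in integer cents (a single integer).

49252

(re-executing from step 2 with the substitution; state before step 2: balance=147178)
2. pay 23545 -> balance=127474
3. pay 22204 -> balance=108597
4. pay 21525 -> balance=89906
5. pay 22079 -> balance=70173
6. pay 22752 -> balance=49252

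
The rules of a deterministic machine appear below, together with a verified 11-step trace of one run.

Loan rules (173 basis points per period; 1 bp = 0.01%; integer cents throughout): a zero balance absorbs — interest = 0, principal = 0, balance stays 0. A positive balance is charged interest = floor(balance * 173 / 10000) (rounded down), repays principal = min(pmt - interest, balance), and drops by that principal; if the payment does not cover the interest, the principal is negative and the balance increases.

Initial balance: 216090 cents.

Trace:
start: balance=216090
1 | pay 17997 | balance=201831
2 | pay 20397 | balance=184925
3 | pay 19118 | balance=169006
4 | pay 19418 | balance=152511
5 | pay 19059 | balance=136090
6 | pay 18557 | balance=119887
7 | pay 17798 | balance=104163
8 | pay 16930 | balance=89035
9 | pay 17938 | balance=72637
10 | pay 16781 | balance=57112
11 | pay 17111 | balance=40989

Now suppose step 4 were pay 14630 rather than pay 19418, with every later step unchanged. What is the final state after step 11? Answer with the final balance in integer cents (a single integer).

(re-executing from step 4 with the substitution; state before step 4: balance=169006)
4 | pay 14630 | balance=157299
5 | pay 19059 | balance=140961
6 | pay 18557 | balance=124842
7 | pay 17798 | balance=109203
8 | pay 16930 | balance=94162
9 | pay 17938 | balance=77853
10 | pay 16781 | balance=62418
11 | pay 17111 | balance=46386

46386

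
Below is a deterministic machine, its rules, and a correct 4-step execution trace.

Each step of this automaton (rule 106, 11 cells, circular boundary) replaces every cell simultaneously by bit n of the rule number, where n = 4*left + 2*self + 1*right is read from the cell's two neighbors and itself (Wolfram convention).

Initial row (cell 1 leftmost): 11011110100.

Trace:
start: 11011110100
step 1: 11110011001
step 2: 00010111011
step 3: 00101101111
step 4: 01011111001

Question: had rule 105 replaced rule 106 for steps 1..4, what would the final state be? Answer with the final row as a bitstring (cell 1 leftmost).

(re-executing steps 1..4 under rule 105; state before step 1: 11011110100)
step 1: 11110011000
step 2: 10010011010
step 3: 00000011101
step 4: 01111010110

01111010110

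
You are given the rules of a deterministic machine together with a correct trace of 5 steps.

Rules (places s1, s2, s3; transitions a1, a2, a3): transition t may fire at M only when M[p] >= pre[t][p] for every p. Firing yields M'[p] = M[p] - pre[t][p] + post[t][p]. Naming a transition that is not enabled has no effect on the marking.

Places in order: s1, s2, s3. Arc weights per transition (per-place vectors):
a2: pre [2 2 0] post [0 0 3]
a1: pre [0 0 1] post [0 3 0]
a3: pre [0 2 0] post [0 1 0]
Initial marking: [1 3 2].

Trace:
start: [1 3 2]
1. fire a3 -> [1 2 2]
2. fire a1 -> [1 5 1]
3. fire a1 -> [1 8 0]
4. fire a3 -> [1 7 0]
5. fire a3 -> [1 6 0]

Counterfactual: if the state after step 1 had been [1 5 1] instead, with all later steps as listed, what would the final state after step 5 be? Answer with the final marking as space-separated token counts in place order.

1 6 0

state after step 1 := [1 5 1]
2. fire a1 -> [1 8 0]
3. fire a1 -> [1 8 0]
4. fire a3 -> [1 7 0]
5. fire a3 -> [1 6 0]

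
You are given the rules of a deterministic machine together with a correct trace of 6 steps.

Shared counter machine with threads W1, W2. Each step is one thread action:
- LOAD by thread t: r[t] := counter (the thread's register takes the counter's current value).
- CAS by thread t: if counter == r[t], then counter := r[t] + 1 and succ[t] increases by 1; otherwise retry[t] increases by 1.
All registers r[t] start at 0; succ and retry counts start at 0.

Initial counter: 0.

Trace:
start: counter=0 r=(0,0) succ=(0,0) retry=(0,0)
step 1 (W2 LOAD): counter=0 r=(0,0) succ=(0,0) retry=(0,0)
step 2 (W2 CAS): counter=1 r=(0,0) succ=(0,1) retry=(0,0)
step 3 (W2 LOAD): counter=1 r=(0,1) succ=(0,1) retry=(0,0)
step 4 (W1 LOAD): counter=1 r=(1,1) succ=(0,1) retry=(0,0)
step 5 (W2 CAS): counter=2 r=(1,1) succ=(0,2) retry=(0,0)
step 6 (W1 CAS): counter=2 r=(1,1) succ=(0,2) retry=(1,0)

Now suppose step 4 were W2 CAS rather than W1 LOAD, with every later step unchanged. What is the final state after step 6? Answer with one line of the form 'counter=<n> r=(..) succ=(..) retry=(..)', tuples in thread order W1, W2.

(re-executing from step 4 with the substitution; state before step 4: counter=1 r=(0,1) succ=(0,1) retry=(0,0))
step 4 (W2 CAS): counter=2 r=(0,1) succ=(0,2) retry=(0,0)
step 5 (W2 CAS): counter=2 r=(0,1) succ=(0,2) retry=(0,1)
step 6 (W1 CAS): counter=2 r=(0,1) succ=(0,2) retry=(1,1)

counter=2 r=(0,1) succ=(0,2) retry=(1,1)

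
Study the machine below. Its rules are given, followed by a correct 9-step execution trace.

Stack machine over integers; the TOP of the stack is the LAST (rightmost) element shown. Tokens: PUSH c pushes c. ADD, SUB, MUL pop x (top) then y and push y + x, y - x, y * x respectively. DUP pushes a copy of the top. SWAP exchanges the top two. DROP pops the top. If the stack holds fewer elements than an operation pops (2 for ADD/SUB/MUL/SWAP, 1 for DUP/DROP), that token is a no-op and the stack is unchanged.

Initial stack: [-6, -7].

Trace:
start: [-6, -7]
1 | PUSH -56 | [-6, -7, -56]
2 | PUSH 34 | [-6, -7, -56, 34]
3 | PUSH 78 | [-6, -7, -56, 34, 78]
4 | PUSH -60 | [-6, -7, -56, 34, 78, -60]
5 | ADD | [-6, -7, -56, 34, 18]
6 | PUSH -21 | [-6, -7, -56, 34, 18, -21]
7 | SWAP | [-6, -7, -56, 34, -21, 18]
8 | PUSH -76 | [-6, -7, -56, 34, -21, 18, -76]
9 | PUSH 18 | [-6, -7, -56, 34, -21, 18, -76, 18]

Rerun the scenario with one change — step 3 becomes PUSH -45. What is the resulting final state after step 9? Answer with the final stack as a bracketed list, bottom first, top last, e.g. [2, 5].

(re-executing from step 3 with the substitution; state before step 3: [-6, -7, -56, 34])
3 | PUSH -45 | [-6, -7, -56, 34, -45]
4 | PUSH -60 | [-6, -7, -56, 34, -45, -60]
5 | ADD | [-6, -7, -56, 34, -105]
6 | PUSH -21 | [-6, -7, -56, 34, -105, -21]
7 | SWAP | [-6, -7, -56, 34, -21, -105]
8 | PUSH -76 | [-6, -7, -56, 34, -21, -105, -76]
9 | PUSH 18 | [-6, -7, -56, 34, -21, -105, -76, 18]

[-6, -7, -56, 34, -21, -105, -76, 18]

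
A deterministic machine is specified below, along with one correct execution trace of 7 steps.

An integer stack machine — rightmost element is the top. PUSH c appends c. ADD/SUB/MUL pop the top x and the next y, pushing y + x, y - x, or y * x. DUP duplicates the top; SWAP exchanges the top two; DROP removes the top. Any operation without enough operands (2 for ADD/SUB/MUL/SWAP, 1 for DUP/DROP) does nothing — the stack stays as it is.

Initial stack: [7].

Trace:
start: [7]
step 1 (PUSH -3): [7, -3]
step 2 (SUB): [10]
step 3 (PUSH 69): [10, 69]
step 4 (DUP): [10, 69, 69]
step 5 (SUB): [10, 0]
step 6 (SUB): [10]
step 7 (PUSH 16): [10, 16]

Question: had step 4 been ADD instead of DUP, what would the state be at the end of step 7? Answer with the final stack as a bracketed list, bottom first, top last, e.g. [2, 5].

[79, 16]

(re-executing from step 4 with the substitution; state before step 4: [10, 69])
step 4 (ADD): [79]
step 5 (SUB): [79]
step 6 (SUB): [79]
step 7 (PUSH 16): [79, 16]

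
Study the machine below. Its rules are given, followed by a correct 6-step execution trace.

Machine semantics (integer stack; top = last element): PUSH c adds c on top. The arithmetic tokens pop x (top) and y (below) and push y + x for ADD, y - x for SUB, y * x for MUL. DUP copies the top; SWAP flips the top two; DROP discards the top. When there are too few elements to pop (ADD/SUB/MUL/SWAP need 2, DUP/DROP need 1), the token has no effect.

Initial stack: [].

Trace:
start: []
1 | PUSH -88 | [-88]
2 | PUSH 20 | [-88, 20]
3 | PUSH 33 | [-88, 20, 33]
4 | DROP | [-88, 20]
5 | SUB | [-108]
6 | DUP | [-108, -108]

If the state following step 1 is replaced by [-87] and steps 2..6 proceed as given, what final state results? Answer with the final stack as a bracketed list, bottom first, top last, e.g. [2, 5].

[-107, -107]

state after step 1 := [-87]
2 | PUSH 20 | [-87, 20]
3 | PUSH 33 | [-87, 20, 33]
4 | DROP | [-87, 20]
5 | SUB | [-107]
6 | DUP | [-107, -107]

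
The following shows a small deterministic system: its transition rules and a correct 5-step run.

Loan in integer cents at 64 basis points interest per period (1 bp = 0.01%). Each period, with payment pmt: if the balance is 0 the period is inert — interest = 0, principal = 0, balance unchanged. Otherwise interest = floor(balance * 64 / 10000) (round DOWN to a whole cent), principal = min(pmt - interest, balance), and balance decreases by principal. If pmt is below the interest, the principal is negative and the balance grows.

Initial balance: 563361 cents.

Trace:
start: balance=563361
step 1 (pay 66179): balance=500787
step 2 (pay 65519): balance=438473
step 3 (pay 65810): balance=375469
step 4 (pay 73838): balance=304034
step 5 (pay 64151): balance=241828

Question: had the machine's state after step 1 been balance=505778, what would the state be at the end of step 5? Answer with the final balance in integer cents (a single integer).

state after step 1 := balance=505778
step 2 (pay 65519): balance=443495
step 3 (pay 65810): balance=380523
step 4 (pay 73838): balance=309120
step 5 (pay 64151): balance=246947

246947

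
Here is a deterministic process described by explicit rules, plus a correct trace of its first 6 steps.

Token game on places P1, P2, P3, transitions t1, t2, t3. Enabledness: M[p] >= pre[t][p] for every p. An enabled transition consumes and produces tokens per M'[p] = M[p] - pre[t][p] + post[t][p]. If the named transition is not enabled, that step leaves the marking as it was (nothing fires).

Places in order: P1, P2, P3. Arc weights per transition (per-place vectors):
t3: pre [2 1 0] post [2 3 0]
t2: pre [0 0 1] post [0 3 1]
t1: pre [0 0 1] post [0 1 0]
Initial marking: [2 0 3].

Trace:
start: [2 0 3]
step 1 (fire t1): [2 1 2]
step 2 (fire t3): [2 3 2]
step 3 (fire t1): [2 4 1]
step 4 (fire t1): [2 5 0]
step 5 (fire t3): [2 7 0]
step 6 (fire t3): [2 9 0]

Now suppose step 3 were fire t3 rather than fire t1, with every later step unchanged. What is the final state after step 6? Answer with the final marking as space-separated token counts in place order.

2 10 1

(re-executing from step 3 with the substitution; state before step 3: [2 3 2])
step 3 (fire t3): [2 5 2]
step 4 (fire t1): [2 6 1]
step 5 (fire t3): [2 8 1]
step 6 (fire t3): [2 10 1]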